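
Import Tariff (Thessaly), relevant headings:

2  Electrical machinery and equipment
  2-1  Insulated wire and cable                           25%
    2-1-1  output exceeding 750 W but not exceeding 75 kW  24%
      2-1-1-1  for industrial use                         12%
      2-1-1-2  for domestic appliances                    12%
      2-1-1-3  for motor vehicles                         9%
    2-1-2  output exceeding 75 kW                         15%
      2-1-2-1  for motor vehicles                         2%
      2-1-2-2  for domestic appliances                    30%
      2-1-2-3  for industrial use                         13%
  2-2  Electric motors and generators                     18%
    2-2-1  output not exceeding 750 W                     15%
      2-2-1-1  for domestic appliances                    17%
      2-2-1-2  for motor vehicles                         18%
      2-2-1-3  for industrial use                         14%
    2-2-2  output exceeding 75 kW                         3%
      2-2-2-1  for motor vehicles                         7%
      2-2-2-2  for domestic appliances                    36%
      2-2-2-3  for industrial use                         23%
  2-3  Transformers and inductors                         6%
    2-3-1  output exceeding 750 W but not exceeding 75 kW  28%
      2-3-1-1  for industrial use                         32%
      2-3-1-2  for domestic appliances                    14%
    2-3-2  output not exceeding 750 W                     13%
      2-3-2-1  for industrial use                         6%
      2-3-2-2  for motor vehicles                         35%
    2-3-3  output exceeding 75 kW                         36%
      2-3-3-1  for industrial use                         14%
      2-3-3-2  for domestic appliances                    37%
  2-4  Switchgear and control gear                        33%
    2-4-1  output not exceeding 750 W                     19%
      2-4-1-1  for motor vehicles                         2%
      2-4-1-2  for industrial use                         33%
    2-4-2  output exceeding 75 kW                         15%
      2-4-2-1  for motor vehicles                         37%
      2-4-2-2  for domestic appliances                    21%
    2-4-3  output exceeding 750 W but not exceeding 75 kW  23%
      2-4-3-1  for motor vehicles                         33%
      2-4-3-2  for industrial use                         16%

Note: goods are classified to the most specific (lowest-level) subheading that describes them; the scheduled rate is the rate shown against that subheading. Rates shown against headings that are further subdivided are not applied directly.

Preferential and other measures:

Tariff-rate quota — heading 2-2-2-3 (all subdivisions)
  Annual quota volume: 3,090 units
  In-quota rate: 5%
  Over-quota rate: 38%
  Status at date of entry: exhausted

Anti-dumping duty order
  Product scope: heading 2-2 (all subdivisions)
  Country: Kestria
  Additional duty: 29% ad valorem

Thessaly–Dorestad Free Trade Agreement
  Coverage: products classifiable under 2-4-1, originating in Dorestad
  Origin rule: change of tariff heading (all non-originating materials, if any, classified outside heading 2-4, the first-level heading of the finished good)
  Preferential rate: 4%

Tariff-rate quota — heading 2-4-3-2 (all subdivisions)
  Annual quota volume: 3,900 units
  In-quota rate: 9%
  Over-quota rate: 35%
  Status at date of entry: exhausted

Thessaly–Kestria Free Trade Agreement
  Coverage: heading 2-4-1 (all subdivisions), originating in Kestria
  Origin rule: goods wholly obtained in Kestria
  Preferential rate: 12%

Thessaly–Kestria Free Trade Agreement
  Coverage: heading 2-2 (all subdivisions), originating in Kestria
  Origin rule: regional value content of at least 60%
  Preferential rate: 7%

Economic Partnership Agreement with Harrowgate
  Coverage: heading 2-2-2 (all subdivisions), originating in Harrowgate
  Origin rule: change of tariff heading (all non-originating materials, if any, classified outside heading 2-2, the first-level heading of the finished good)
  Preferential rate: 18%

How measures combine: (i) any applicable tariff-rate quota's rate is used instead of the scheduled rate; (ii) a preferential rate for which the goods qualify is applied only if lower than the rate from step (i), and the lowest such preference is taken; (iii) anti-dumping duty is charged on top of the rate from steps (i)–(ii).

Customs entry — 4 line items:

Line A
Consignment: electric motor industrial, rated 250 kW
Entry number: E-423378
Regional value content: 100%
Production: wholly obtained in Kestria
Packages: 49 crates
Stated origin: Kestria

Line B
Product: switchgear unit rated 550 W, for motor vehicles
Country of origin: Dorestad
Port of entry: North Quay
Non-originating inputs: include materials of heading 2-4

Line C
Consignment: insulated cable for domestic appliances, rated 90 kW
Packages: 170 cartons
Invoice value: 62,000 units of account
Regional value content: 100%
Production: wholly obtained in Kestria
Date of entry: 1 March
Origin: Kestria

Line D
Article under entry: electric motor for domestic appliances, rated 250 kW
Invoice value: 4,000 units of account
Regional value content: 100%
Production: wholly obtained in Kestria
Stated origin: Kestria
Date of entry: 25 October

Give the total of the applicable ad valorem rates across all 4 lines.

104%

Line A: electric motor → 2-2; rated 250 kW → 2-2-2; industrial → 2-2-2-3. Scheduled 23%. quota on 2-2-2-3 exhausted → over-quota 38%; Kestria agreement on 2-4-1: 2-2-2-3 not covered; Kestria agreement on 2-2: RVC ≥ 60% → 7% available; preferential 7%; anti-dumping (Kestria, 2-2): +29%; total 7% + 29% = 36%. → 36%.
Line B: switchgear unit → 2-4; rated 550 W → 2-4-1; for motor vehicles → 2-4-1-1. Scheduled 2%. Dorestad agreement on 2-4-1: CTH not met. → 2%.
Line C: insulated cable → 2-1; rated 90 kW → 2-1-2; for domestic appliances → 2-1-2-2. Scheduled 30%. Kestria agreement on 2-4-1: 2-1-2-2 not covered; Kestria agreement on 2-2: 2-1-2-2 not covered. → 30%.
Line D: electric motor → 2-2; rated 250 kW → 2-2-2; for domestic appliances → 2-2-2-2. Scheduled 36%. Kestria agreement on 2-4-1: 2-2-2-2 not covered; Kestria agreement on 2-2: RVC ≥ 60% → 7% available; preferential 7%; anti-dumping (Kestria, 2-2): +29%; total 7% + 29% = 36%. → 36%.
Sum: 36% + 2% + 30% + 36% = 104%.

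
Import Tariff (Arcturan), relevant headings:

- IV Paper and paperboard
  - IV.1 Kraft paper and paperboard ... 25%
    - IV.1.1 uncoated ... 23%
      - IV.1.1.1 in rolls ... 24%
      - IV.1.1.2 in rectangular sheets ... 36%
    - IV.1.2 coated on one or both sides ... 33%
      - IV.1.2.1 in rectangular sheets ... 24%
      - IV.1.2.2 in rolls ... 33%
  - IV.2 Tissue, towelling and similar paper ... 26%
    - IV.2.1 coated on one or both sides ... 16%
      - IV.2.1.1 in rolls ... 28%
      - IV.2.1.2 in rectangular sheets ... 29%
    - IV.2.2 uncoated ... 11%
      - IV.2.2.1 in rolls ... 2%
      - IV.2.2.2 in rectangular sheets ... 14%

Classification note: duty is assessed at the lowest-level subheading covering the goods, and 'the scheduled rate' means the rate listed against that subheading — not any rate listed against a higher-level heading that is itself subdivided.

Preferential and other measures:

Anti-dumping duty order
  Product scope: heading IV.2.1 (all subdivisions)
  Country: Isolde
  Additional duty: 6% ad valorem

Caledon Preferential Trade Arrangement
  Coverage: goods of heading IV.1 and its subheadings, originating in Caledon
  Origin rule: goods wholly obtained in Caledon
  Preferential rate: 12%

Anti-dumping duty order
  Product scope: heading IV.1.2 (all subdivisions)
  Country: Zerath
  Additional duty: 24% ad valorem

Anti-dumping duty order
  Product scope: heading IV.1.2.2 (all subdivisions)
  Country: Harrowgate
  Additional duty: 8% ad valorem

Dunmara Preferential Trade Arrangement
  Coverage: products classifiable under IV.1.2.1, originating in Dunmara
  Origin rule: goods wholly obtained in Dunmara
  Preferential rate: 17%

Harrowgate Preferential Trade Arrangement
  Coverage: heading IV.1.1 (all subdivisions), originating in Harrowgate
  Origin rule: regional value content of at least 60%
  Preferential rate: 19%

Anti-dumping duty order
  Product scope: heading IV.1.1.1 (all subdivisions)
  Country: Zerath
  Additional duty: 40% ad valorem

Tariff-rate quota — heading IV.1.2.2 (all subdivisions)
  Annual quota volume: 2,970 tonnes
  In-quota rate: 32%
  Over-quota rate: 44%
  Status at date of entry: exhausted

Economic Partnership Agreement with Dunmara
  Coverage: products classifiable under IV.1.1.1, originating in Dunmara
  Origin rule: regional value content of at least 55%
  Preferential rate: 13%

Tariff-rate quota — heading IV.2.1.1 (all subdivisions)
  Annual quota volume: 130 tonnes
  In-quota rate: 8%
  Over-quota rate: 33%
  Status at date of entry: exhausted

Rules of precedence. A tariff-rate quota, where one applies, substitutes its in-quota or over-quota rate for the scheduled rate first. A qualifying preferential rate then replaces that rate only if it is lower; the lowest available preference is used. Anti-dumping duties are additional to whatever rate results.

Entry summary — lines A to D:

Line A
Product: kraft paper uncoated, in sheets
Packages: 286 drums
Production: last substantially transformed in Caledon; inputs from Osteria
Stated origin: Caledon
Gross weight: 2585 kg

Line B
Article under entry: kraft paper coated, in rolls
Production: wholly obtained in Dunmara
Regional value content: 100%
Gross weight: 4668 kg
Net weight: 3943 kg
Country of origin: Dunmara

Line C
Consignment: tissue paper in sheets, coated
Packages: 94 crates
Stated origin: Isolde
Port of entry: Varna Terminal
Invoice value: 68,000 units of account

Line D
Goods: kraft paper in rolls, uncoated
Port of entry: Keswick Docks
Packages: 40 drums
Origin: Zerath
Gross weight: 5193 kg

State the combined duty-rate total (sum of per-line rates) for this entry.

Line A: kraft paper → IV.1; uncoated → IV.1.1; in sheets → IV.1.1.2. Scheduled 36%. Caledon agreement on IV.1: not wholly obtained. → 36%.
Line B: kraft paper → IV.1; coated → IV.1.2; in rolls → IV.1.2.2. Scheduled 33%. quota on IV.1.2.2 exhausted → over-quota 44%; Dunmara agreement on IV.1.2.1: IV.1.2.2 not covered; Dunmara agreement on IV.1.1.1: IV.1.2.2 not covered. → 44%.
Line C: tissue paper → IV.2; coated → IV.2.1; in sheets → IV.2.1.2. Scheduled 29%. anti-dumping (Isolde, IV.2.1): +6%; total 29% + 6% = 35%. → 35%.
Line D: kraft paper → IV.1; uncoated → IV.1.1; in rolls → IV.1.1.1. Scheduled 24%. anti-dumping (Zerath, IV.1.1.1): +40%; total 24% + 40% = 64%. → 64%.
Sum: 36% + 44% + 35% + 64% = 179%.

179%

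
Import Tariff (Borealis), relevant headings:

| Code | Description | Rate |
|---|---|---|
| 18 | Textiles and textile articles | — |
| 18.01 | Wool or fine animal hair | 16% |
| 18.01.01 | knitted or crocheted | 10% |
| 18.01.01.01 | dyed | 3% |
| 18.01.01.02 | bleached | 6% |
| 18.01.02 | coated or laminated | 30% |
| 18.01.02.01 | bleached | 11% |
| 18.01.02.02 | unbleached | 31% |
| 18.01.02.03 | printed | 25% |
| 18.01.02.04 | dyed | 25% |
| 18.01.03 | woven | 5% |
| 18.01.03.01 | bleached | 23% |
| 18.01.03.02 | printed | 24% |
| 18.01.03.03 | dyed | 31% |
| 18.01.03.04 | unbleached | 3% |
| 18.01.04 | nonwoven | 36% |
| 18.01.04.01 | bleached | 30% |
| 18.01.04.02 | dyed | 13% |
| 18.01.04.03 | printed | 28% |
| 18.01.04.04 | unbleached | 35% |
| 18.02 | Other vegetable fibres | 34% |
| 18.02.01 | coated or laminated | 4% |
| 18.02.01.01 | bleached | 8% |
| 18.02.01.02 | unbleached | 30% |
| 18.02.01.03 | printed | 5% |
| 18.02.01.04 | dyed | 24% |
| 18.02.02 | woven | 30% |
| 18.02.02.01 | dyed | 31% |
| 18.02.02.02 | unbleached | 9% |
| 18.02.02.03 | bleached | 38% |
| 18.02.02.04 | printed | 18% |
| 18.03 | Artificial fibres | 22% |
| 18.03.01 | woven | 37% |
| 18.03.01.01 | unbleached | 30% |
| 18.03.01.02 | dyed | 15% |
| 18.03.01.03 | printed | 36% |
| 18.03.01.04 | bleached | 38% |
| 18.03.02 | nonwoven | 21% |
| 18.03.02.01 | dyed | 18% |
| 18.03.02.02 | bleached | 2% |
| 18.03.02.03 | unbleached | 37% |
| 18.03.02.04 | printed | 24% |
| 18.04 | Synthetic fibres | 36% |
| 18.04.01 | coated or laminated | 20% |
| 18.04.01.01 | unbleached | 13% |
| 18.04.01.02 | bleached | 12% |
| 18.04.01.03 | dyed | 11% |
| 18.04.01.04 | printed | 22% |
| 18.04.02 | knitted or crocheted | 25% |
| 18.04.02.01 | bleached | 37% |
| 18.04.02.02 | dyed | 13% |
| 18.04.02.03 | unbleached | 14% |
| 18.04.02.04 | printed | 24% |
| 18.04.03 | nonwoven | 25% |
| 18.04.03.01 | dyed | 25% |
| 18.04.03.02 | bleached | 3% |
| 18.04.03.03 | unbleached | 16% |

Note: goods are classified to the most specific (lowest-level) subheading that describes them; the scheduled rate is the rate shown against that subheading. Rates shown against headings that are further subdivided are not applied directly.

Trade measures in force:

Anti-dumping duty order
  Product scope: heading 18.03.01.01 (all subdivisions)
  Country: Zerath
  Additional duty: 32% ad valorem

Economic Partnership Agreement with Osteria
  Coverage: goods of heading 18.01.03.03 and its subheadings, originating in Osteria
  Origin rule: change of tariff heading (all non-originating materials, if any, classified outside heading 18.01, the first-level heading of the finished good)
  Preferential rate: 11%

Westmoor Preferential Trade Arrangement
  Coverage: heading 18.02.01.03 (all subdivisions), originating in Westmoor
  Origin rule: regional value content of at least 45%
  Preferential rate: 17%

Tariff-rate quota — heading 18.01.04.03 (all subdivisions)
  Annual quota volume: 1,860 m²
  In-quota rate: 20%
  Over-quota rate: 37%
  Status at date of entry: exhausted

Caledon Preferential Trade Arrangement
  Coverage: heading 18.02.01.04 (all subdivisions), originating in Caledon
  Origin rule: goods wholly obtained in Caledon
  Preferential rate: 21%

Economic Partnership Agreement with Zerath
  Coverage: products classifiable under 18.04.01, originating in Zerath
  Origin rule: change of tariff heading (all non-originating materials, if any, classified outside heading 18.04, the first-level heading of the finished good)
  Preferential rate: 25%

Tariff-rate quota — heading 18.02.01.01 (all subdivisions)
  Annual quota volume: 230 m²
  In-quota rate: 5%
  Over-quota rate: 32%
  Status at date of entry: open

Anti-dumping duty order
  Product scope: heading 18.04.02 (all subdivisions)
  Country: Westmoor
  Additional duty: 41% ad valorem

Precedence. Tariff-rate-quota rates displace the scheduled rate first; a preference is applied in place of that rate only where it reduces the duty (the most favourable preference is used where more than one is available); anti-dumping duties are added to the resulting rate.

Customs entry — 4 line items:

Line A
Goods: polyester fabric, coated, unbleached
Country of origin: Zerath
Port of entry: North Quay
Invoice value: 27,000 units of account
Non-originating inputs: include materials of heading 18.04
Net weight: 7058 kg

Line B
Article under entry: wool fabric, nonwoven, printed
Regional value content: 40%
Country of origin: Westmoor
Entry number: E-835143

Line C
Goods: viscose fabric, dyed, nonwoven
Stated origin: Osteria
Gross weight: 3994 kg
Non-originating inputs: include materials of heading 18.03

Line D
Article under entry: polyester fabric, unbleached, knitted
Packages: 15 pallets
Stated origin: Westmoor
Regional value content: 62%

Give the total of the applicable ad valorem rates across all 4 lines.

123%

Line A: polyester → 18.04; coated → 18.04.01; unbleached → 18.04.01.01. Scheduled 13%. Zerath agreement on 18.04.01: CTH not met. → 13%.
Line B: wool → 18.01; nonwoven → 18.01.04; printed → 18.01.04.03. Scheduled 28%. quota on 18.01.04.03 exhausted → over-quota 37%; Westmoor agreement on 18.02.01.03: 18.01.04.03 not covered. → 37%.
Line C: viscose → 18.03; nonwoven → 18.03.02; dyed → 18.03.02.01. Scheduled 18%. Osteria agreement on 18.01.03.03: 18.03.02.01 not covered. → 18%.
Line D: polyester → 18.04; knitted → 18.04.02; unbleached → 18.04.02.03. Scheduled 14%. Westmoor agreement on 18.02.01.03: 18.04.02.03 not covered; anti-dumping (Westmoor, 18.04.02): +41%; total 14% + 41% = 55%. → 55%.
Sum: 13% + 37% + 18% + 55% = 123%.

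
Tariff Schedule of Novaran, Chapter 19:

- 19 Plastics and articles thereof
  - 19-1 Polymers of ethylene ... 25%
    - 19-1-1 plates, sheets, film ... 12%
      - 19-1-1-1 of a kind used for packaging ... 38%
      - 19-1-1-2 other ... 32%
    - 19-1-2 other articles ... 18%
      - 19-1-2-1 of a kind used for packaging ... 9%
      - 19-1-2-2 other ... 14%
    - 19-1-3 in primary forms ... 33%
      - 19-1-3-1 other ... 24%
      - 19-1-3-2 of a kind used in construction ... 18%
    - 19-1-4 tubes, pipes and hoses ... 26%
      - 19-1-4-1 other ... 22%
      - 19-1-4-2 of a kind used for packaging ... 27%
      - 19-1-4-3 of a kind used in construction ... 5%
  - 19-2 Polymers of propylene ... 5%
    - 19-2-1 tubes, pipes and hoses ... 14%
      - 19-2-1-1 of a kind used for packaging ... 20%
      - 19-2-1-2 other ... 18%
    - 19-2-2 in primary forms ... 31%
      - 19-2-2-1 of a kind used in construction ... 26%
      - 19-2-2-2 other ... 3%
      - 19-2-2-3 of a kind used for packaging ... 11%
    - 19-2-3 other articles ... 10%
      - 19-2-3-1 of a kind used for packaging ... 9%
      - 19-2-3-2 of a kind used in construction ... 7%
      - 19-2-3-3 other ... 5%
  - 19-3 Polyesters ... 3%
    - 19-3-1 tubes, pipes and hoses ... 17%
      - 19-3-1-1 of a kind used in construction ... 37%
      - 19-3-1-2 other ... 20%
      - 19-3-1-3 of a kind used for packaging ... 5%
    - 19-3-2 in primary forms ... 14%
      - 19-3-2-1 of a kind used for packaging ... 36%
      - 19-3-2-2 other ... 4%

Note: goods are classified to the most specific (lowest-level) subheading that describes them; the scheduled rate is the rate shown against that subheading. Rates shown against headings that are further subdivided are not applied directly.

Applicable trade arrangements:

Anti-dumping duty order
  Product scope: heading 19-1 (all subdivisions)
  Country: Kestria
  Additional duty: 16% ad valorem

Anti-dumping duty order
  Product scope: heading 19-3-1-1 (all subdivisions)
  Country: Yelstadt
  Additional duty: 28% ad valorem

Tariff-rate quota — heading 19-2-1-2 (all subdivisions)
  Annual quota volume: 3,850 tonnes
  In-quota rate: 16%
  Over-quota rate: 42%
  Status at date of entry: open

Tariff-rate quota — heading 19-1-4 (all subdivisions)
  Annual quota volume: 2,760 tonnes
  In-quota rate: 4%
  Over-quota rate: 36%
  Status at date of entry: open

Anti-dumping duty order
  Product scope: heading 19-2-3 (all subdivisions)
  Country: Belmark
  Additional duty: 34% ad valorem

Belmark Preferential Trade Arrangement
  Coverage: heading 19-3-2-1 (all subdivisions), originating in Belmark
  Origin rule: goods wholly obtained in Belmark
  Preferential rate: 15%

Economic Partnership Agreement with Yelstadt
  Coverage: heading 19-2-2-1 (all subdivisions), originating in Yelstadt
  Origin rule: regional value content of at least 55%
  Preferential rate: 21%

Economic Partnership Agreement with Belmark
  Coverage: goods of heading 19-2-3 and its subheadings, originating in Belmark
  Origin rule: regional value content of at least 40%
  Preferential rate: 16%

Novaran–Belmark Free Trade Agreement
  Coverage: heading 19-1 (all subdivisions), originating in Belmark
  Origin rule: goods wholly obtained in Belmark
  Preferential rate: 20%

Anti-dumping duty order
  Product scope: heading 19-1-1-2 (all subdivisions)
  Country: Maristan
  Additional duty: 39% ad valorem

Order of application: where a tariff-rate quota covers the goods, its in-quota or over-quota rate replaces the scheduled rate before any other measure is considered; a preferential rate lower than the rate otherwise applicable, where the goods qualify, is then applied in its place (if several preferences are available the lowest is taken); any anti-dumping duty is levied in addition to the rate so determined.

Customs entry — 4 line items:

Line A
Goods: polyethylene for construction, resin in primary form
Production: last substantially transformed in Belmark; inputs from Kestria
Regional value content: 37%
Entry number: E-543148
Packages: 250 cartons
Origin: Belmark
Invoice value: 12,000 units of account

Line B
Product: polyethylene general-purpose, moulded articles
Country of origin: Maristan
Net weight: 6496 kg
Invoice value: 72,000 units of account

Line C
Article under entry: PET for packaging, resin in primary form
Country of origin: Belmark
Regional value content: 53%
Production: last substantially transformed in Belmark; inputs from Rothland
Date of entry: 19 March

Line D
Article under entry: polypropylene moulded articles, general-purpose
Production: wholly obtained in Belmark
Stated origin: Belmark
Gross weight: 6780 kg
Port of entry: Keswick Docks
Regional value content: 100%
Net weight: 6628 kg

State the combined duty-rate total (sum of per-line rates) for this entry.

107%

Line A: polyethylene → 19-1; resin in primary form → 19-1-3; for construction → 19-1-3-2. Scheduled 18%. Belmark agreement on 19-3-2-1: 19-1-3-2 not covered; Belmark agreement on 19-2-3: 19-1-3-2 not covered; Belmark agreement on 19-1: not wholly obtained. → 18%.
Line B: polyethylene → 19-1; moulded articles → 19-1-2; general-purpose → 19-1-2-2. Scheduled 14%. No special measure applies. → 14%.
Line C: PET → 19-3; resin in primary form → 19-3-2; for packaging → 19-3-2-1. Scheduled 36%. Belmark agreement on 19-3-2-1: not wholly obtained; Belmark agreement on 19-2-3: 19-3-2-1 not covered; Belmark agreement on 19-1: 19-3-2-1 not covered. → 36%.
Line D: polypropylene → 19-2; moulded articles → 19-2-3; general-purpose → 19-2-3-3. Scheduled 5%. Belmark agreement on 19-3-2-1: 19-2-3-3 not covered; Belmark agreement on 19-2-3: RVC ≥ 40% → 16% available; Belmark agreement on 19-1: 19-2-3-3 not covered; preference 16% not lower than 5% → no reduction; anti-dumping (Belmark, 19-2-3): +34%; total 5% + 34% = 39%. → 39%.
Sum: 18% + 14% + 36% + 39% = 107%.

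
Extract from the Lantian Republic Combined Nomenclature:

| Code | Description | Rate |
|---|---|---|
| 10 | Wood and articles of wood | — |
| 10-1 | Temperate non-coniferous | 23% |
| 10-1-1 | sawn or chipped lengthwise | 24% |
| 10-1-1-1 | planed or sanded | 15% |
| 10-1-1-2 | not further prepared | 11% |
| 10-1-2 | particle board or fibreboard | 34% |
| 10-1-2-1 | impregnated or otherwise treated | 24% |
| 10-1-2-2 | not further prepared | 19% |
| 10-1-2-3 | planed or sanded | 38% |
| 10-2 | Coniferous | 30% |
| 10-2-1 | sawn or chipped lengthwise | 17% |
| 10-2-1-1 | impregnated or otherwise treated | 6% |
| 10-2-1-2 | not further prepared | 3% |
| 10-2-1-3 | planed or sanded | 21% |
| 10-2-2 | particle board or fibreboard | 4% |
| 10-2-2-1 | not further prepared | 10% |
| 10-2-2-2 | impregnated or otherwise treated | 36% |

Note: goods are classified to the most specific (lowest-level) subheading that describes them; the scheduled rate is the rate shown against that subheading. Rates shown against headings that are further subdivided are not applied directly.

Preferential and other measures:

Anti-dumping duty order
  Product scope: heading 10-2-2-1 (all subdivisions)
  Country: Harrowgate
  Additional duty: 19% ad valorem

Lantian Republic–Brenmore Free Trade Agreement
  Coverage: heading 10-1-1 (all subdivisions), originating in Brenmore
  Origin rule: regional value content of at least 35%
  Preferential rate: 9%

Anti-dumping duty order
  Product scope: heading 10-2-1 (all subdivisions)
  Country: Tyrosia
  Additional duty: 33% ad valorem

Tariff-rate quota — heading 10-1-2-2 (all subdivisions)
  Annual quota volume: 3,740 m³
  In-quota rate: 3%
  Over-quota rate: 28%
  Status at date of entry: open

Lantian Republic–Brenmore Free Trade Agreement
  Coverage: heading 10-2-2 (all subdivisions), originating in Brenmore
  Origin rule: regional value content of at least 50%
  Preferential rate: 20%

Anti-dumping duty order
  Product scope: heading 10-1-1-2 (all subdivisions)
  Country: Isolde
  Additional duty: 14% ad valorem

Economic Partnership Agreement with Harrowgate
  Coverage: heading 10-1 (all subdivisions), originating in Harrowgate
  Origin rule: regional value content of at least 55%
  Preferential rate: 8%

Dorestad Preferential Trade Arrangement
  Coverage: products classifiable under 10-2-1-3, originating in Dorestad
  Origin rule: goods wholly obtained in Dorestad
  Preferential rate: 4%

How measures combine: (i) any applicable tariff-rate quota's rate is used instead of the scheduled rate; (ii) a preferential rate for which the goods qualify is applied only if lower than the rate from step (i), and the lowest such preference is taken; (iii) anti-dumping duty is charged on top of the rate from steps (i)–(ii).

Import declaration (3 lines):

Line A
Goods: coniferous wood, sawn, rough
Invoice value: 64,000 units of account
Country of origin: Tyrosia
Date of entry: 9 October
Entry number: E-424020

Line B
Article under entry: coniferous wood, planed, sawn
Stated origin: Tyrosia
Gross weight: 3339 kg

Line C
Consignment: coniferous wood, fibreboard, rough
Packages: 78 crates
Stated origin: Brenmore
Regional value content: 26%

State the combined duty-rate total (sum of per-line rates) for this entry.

100%

Line A: coniferous → 10-2; sawn → 10-2-1; rough → 10-2-1-2. Scheduled 3%. anti-dumping (Tyrosia, 10-2-1): +33%; total 3% + 33% = 36%. → 36%.
Line B: coniferous → 10-2; sawn → 10-2-1; planed → 10-2-1-3. Scheduled 21%. anti-dumping (Tyrosia, 10-2-1): +33%; total 21% + 33% = 54%. → 54%.
Line C: coniferous → 10-2; fibreboard → 10-2-2; rough → 10-2-2-1. Scheduled 10%. Brenmore agreement on 10-1-1: 10-2-2-1 not covered; Brenmore agreement on 10-2-2: RVC < 50%. → 10%.
Sum: 36% + 54% + 10% = 100%.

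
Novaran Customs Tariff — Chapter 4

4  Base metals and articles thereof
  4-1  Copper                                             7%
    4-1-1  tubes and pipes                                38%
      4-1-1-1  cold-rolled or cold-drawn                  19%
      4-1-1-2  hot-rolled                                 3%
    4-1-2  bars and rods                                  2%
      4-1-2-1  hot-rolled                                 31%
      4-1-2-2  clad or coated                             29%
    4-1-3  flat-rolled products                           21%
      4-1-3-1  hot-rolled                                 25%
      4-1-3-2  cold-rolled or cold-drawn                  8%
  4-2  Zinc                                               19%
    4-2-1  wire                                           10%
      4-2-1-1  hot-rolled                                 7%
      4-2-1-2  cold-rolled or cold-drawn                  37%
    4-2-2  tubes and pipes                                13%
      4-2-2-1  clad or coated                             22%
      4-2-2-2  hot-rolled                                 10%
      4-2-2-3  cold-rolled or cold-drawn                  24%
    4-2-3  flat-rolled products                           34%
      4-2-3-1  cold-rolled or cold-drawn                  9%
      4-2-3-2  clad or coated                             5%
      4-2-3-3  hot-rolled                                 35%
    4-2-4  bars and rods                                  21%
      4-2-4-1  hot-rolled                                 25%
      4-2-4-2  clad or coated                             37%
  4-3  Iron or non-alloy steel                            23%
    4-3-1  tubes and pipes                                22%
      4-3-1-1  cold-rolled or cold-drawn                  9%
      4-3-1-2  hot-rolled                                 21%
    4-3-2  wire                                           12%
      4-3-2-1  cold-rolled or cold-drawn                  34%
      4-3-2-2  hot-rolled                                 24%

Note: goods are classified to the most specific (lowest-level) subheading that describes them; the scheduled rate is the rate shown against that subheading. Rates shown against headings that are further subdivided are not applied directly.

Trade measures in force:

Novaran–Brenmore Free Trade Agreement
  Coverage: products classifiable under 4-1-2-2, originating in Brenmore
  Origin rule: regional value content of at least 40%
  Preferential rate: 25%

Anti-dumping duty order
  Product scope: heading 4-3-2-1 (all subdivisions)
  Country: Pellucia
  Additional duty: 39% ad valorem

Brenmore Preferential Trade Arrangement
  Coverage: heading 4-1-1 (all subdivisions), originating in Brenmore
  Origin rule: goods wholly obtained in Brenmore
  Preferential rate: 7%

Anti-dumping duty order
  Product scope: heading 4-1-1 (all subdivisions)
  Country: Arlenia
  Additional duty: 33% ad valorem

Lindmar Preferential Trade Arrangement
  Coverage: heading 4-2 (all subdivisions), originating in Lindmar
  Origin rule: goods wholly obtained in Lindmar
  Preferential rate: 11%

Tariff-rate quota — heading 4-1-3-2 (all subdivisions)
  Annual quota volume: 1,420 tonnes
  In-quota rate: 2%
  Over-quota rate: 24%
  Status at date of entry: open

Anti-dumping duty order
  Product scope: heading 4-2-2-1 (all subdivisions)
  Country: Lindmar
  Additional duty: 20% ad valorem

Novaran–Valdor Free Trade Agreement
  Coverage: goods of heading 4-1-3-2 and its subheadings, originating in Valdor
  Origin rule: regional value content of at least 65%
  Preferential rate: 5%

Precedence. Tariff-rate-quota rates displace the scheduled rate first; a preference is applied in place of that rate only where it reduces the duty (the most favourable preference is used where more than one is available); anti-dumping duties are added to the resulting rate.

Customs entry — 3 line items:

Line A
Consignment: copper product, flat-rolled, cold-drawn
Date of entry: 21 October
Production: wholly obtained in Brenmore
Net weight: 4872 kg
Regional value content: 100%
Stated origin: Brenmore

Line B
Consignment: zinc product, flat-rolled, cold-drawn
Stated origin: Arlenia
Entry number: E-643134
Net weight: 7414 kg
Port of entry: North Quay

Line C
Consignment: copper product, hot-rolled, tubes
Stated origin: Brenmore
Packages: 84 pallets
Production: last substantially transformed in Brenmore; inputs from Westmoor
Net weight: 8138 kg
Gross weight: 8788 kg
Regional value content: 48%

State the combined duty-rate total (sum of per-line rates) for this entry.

Line A: copper → 4-1; flat-rolled → 4-1-3; cold-drawn → 4-1-3-2. Scheduled 8%. quota on 4-1-3-2 open → in-quota 2%; Brenmore agreement on 4-1-2-2: 4-1-3-2 not covered; Brenmore agreement on 4-1-1: 4-1-3-2 not covered. → 2%.
Line B: zinc → 4-2; flat-rolled → 4-2-3; cold-drawn → 4-2-3-1. Scheduled 9%. No special measure applies. → 9%.
Line C: copper → 4-1; tubes → 4-1-1; hot-rolled → 4-1-1-2. Scheduled 3%. Brenmore agreement on 4-1-2-2: 4-1-1-2 not covered; Brenmore agreement on 4-1-1: not wholly obtained. → 3%.
Sum: 2% + 9% + 3% = 14%.

14%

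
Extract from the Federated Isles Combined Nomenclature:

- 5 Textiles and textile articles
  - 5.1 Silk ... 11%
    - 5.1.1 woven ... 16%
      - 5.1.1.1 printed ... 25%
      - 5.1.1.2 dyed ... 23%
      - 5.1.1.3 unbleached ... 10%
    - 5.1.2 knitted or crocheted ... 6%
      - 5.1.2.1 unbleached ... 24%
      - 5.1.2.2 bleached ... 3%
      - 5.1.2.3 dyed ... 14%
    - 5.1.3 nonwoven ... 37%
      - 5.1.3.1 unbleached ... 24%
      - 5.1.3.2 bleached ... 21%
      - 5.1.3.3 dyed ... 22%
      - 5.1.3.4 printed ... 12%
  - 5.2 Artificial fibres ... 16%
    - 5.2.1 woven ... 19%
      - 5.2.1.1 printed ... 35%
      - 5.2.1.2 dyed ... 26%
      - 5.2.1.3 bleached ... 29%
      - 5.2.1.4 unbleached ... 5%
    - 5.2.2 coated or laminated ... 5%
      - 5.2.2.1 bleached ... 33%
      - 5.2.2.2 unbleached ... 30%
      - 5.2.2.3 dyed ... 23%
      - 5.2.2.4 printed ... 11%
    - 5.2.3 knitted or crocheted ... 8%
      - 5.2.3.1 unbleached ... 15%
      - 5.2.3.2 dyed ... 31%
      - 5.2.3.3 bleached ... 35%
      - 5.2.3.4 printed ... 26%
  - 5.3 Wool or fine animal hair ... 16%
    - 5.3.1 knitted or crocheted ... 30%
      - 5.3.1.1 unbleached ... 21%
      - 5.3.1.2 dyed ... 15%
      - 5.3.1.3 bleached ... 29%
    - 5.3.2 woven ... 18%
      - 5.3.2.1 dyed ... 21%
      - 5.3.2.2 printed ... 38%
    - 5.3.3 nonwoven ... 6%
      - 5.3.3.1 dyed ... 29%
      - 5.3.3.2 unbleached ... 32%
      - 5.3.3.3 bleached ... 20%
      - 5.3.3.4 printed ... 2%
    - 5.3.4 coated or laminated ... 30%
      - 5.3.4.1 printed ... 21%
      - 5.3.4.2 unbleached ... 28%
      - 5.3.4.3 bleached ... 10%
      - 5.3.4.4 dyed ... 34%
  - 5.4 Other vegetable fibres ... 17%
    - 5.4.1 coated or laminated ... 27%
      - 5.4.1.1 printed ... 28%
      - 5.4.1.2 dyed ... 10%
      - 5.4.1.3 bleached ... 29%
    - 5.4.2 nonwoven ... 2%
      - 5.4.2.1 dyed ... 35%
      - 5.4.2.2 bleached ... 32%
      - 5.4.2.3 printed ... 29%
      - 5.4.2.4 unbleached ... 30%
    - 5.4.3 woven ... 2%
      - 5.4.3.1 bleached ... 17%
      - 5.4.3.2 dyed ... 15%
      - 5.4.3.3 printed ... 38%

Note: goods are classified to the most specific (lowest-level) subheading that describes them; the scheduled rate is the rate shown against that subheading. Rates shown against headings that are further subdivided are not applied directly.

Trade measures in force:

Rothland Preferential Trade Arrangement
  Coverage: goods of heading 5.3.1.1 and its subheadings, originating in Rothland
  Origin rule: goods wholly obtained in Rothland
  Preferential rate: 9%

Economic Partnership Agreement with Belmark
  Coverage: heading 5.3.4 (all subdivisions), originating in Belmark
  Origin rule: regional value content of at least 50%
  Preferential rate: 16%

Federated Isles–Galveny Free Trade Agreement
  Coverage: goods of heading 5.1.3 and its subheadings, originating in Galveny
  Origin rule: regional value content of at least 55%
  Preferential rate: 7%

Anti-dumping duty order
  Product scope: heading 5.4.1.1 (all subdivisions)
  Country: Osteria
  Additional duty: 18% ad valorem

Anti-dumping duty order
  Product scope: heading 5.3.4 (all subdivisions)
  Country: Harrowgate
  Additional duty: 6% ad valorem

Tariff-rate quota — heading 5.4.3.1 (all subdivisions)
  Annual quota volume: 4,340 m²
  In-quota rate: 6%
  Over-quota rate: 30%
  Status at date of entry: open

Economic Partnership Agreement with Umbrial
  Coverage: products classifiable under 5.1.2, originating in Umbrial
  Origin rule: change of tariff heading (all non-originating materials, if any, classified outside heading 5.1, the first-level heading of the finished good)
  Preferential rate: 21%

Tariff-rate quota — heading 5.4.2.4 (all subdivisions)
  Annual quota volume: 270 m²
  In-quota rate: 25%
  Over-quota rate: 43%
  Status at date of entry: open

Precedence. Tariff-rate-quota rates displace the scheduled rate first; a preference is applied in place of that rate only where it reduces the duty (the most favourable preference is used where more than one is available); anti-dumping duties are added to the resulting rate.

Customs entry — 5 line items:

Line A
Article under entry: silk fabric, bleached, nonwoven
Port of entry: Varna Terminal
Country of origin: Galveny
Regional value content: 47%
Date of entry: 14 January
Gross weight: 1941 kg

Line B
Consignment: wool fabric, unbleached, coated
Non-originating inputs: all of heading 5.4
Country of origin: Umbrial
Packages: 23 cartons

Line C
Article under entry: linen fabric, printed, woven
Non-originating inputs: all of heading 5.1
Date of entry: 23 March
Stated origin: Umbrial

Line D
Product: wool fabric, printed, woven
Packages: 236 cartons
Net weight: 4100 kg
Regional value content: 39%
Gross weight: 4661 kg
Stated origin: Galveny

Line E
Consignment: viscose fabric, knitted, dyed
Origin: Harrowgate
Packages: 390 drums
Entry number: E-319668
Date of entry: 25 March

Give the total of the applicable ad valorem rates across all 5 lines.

156%

Line A: silk → 5.1; nonwoven → 5.1.3; bleached → 5.1.3.2. Scheduled 21%. Galveny agreement on 5.1.3: RVC < 55%. → 21%.
Line B: wool → 5.3; coated → 5.3.4; unbleached → 5.3.4.2. Scheduled 28%. Umbrial agreement on 5.1.2: 5.3.4.2 not covered. → 28%.
Line C: linen → 5.4; woven → 5.4.3; printed → 5.4.3.3. Scheduled 38%. Umbrial agreement on 5.1.2: 5.4.3.3 not covered. → 38%.
Line D: wool → 5.3; woven → 5.3.2; printed → 5.3.2.2. Scheduled 38%. Galveny agreement on 5.1.3: 5.3.2.2 not covered. → 38%.
Line E: viscose → 5.2; knitted → 5.2.3; dyed → 5.2.3.2. Scheduled 31%. No special measure applies. → 31%.
Sum: 21% + 28% + 38% + 38% + 31% = 156%.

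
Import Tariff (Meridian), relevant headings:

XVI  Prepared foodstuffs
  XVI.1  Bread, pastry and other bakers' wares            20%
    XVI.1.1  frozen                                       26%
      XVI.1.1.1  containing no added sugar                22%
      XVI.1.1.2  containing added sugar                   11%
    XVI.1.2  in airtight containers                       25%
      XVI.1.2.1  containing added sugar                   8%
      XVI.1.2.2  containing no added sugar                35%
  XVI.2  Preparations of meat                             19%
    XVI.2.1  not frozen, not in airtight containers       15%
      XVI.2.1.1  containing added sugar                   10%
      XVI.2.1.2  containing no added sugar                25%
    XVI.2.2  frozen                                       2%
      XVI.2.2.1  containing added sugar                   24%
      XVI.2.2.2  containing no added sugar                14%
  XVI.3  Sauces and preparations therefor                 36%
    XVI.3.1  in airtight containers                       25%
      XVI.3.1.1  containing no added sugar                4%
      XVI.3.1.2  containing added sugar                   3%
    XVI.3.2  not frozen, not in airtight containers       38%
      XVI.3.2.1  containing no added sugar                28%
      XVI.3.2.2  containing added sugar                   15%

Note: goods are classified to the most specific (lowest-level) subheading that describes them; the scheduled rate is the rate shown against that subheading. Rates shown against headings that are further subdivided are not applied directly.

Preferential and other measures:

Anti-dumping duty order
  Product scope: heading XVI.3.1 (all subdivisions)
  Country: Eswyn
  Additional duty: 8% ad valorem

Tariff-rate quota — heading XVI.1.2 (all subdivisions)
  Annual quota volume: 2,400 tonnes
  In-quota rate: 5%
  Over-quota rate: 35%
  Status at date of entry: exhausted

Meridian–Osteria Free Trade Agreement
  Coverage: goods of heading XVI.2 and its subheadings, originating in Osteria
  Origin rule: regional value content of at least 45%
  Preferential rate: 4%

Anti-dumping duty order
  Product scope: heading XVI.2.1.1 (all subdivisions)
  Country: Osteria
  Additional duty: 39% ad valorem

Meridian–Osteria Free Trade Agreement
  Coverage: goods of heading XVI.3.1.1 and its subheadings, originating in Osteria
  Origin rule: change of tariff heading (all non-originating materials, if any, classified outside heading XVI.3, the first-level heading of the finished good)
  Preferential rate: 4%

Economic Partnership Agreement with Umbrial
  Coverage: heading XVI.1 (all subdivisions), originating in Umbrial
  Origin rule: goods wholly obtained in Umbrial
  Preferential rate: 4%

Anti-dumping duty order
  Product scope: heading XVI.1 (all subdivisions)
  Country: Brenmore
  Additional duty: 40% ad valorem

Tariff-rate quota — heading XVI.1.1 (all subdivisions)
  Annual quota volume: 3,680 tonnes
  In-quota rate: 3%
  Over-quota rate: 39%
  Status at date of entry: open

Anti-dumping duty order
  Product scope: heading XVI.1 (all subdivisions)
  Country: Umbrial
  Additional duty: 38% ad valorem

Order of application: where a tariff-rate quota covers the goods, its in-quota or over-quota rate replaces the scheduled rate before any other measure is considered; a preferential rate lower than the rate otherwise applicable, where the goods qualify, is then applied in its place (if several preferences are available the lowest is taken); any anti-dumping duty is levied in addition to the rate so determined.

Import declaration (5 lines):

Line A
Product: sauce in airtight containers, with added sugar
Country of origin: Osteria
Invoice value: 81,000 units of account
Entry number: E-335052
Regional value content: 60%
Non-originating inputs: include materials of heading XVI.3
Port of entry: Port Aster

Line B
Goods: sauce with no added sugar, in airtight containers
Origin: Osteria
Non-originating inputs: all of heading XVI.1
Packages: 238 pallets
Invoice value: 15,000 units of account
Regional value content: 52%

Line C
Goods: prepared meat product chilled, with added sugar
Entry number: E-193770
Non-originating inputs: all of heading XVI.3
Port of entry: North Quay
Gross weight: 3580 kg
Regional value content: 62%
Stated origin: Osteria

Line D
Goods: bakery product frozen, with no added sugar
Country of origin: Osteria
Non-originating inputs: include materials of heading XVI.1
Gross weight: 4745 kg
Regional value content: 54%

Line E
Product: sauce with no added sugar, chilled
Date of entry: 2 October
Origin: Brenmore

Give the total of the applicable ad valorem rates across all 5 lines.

81%

Line A: sauce → XVI.3; in airtight containers → XVI.3.1; with added sugar → XVI.3.1.2. Scheduled 3%. Osteria agreement on XVI.2: XVI.3.1.2 not covered; Osteria agreement on XVI.3.1.1: XVI.3.1.2 not covered. → 3%.
Line B: sauce → XVI.3; in airtight containers → XVI.3.1; with no added sugar → XVI.3.1.1. Scheduled 4%. Osteria agreement on XVI.2: XVI.3.1.1 not covered; Osteria agreement on XVI.3.1.1: CTH met → 4% available; preference 4% not lower than 4% → no reduction. → 4%.
Line C: prepared meat product → XVI.2; chilled → XVI.2.1; with added sugar → XVI.2.1.1. Scheduled 10%. Osteria agreement on XVI.2: RVC ≥ 45% → 4% available; Osteria agreement on XVI.3.1.1: XVI.2.1.1 not covered; preferential 4%; anti-dumping (Osteria, XVI.2.1.1): +39%; total 4% + 39% = 43%. → 43%.
Line D: bakery product → XVI.1; frozen → XVI.1.1; with no added sugar → XVI.1.1.1. Scheduled 22%. quota on XVI.1.1 open → in-quota 3%; Osteria agreement on XVI.2: XVI.1.1.1 not covered; Osteria agreement on XVI.3.1.1: XVI.1.1.1 not covered. → 3%.
Line E: sauce → XVI.3; chilled → XVI.3.2; with no added sugar → XVI.3.2.1. Scheduled 28%. No special measure applies. → 28%.
Sum: 3% + 4% + 43% + 3% + 28% = 81%.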